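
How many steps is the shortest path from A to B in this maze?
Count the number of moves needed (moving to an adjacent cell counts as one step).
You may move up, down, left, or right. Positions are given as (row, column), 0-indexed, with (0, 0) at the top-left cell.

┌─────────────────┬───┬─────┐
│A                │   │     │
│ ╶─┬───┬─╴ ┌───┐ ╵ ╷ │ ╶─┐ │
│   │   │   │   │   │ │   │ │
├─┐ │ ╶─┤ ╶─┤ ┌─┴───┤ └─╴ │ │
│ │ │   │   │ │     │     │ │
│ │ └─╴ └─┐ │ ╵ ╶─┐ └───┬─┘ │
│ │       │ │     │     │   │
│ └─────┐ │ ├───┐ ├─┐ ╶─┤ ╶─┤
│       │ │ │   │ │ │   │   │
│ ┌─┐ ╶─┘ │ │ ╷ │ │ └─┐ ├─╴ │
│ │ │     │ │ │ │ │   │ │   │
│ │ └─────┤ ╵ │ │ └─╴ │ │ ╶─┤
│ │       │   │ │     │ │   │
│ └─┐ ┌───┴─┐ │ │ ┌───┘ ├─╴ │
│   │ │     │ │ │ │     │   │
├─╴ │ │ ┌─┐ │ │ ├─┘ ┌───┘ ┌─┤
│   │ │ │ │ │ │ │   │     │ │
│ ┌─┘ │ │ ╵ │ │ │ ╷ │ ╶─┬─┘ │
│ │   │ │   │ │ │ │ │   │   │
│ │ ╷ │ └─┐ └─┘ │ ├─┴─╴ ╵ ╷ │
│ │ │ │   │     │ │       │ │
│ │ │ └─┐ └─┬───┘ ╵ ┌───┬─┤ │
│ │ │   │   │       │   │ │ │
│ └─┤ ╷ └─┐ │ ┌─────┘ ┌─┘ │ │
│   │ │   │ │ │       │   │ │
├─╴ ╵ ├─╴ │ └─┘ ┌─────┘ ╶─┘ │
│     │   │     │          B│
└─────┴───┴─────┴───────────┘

Using BFS to find shortest path:
Start: (0, 0), End: (13, 13)
Path found:
(0,0) → (0,1) → (0,2) → (0,3) → (0,4) → (0,5) → (0,6) → (0,7) → (0,8) → (1,8) → (1,9) → (0,9) → (0,10) → (1,10) → (2,10) → (2,11) → (2,12) → (1,12) → (1,11) → (0,11) → (0,12) → (0,13) → (1,13) → (2,13) → (3,13) → (3,12) → (4,12) → (4,13) → (5,13) → (5,12) → (6,12) → (6,13) → (7,13) → (7,12) → (8,12) → (8,11) → (8,10) → (9,10) → (9,11) → (10,11) → (10,12) → (9,12) → (9,13) → (10,13) → (11,13) → (12,13) → (13,13)
Number of steps: 46

Solution:

┌─────────────────┬───┬─────┐
│A → → → → → → → ↓│↱ ↓│↱ → ↓│
│ ╶─┬───┬─╴ ┌───┐ ╵ ╷ │ ╶─┐ │
│   │   │   │   │↳ ↑│↓│↑ ↰│↓│
├─┐ │ ╶─┤ ╶─┤ ┌─┴───┤ └─╴ │ │
│ │ │   │   │ │     │↳ → ↑│↓│
│ │ └─╴ └─┐ │ ╵ ╶─┐ └───┬─┘ │
│ │       │ │     │     │↓ ↲│
│ └─────┐ │ ├───┐ ├─┐ ╶─┤ ╶─┤
│       │ │ │   │ │ │   │↳ ↓│
│ ┌─┐ ╶─┘ │ │ ╷ │ │ └─┐ ├─╴ │
│ │ │     │ │ │ │ │   │ │↓ ↲│
│ │ └─────┤ ╵ │ │ └─╴ │ │ ╶─┤
│ │       │   │ │     │ │↳ ↓│
│ └─┐ ┌───┴─┐ │ │ ┌───┘ ├─╴ │
│   │ │     │ │ │ │     │↓ ↲│
├─╴ │ │ ┌─┐ │ │ ├─┘ ┌───┘ ┌─┤
│   │ │ │ │ │ │ │   │↓ ← ↲│ │
│ ┌─┘ │ │ ╵ │ │ │ ╷ │ ╶─┬─┘ │
│ │   │ │   │ │ │ │ │↳ ↓│↱ ↓│
│ │ ╷ │ └─┐ └─┘ │ ├─┴─╴ ╵ ╷ │
│ │ │ │   │     │ │    ↳ ↑│↓│
│ │ │ └─┐ └─┬───┘ ╵ ┌───┬─┤ │
│ │ │   │   │       │   │ │↓│
│ └─┤ ╷ └─┐ │ ┌─────┘ ┌─┘ │ │
│   │ │   │ │ │       │   │↓│
├─╴ ╵ ├─╴ │ └─┘ ┌─────┘ ╶─┘ │
│     │   │     │          B│
└─────┴───┴─────┴───────────┘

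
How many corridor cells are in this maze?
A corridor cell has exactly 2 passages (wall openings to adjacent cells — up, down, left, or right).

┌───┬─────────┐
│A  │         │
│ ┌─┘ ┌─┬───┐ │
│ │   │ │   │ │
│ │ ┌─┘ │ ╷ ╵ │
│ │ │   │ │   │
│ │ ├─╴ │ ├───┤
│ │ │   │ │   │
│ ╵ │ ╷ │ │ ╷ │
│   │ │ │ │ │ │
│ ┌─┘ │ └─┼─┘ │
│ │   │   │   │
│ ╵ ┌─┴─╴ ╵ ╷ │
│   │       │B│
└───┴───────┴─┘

Counting cells with exactly 2 passages:
Total corridor cells: 37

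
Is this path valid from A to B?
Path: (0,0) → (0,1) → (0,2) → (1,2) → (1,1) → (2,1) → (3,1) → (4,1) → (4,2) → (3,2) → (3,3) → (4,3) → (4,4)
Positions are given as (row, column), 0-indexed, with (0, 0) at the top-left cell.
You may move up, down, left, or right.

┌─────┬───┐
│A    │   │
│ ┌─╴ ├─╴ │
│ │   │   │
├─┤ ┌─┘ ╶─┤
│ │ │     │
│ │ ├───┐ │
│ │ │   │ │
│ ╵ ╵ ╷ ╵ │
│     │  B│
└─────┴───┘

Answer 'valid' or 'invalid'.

Checking path validity:
Result: All consecutive moves are passable.

valid

Correct solution:

┌─────┬───┐
│A → ↓│   │
│ ┌─╴ ├─╴ │
│ │↓ ↲│   │
├─┤ ┌─┘ ╶─┤
│ │↓│     │
│ │ ├───┐ │
│ │↓│↱ ↓│ │
│ ╵ ╵ ╷ ╵ │
│  ↳ ↑│↳ B│
└─────┴───┘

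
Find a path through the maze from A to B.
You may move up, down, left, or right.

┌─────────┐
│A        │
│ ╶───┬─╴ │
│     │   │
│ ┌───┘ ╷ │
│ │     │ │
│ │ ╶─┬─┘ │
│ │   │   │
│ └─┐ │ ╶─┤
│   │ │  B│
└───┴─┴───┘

Finding the shortest path through the maze:
Path length: 10 steps
Directions: right → right → right → right → down → down → down → left → down → right

Solution:

┌─────────┐
│A → → → ↓│
│ ╶───┬─╴ │
│     │  ↓│
│ ┌───┘ ╷ │
│ │     │↓│
│ │ ╶─┬─┘ │
│ │   │↓ ↲│
│ └─┐ │ ╶─┤
│   │ │↳ B│
└───┴─┴───┘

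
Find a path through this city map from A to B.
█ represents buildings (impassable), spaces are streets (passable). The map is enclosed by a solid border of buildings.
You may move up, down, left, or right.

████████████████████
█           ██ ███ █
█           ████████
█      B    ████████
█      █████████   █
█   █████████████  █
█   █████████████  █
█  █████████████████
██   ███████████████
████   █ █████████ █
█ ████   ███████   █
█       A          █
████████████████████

Finding the shortest path from A to B:
Movement: cardinal only
Path length: 19 steps
Directions: up → left → left → up → left → left → up → left → left → up → up → up → up → up → right → right → right → right → right

Solution:

████████████████████
█           ██ ███ █
█           ████████
█ ↱→→→→B    ████████
█ ↑    █████████   █
█ ↑ █████████████  █
█ ↑ █████████████  █
█ ↑█████████████████
██↑←↰███████████████
████↑←↰█ █████████ █
█ ████↑←↰███████   █
█       A          █
████████████████████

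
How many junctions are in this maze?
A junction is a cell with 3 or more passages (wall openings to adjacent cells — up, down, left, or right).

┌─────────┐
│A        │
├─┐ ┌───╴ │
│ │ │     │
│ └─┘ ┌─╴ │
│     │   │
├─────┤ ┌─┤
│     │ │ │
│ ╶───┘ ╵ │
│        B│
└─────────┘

Checking each cell for number of passages:

Junctions found (3+ passages):
  (0, 1): 3 passages
  (1, 4): 3 passages
  (4, 3): 3 passages
Total junctions: 3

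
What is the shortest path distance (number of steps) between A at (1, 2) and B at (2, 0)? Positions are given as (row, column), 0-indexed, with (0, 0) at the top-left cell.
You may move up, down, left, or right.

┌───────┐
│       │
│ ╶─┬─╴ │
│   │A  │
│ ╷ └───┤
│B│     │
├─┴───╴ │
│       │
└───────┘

Finding path from (1, 2) to (2, 0):
Path: (1,2) → (1,3) → (0,3) → (0,2) → (0,1) → (0,0) → (1,0) → (2,0)
Distance: 7 steps

Solution:

┌───────┐
│↓ ← ← ↰│
│ ╶─┬─╴ │
│↓  │A ↑│
│ ╷ └───┤
│B│     │
├─┴───╴ │
│       │
└───────┘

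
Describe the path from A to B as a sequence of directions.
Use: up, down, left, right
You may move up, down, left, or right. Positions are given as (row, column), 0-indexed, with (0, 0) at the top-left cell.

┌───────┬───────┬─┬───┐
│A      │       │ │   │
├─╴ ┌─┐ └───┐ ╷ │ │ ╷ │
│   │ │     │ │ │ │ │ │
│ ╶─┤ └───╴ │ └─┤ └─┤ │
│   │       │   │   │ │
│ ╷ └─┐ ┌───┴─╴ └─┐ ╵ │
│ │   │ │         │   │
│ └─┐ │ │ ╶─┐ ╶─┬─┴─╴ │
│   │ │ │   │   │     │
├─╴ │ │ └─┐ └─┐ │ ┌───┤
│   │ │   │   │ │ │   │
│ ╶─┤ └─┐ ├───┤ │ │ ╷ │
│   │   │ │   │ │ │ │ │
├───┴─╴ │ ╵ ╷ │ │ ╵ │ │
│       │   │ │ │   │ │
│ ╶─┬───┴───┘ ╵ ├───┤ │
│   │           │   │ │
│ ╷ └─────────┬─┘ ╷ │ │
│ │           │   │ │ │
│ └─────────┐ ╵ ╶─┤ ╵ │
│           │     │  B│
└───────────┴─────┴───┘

Finding the path and converting it to directions:
Path through cells: (0,0) → (0,1) → (1,1) → (1,0) → (2,0) → (2,1) → (3,1) → (3,2) → (4,2) → (5,2) → (6,2) → (6,3) → (7,3) → (7,2) → (7,1) → (7,0) → (8,0) → (8,1) → (9,1) → (9,2) → (9,3) → (9,4) → (9,5) → (9,6) → (10,6) → (10,7) → (9,7) → (9,8) → (8,8) → (8,9) → (9,9) → (10,9) → (10,10)
Directions: right, down, left, down, right, down, right, down, down, down, right, down, left, left, left, down, right, down, right, right, right, right, right, down, right, up, right, up, right, down, down, right

Solution:

┌───────┬───────┬─┬───┐
│A ↓    │       │ │   │
├─╴ ┌─┐ └───┐ ╷ │ │ ╷ │
│↓ ↲│ │     │ │ │ │ │ │
│ ╶─┤ └───╴ │ └─┤ └─┤ │
│↳ ↓│       │   │   │ │
│ ╷ └─┐ ┌───┴─╴ └─┐ ╵ │
│ │↳ ↓│ │         │   │
│ └─┐ │ │ ╶─┐ ╶─┬─┴─╴ │
│   │↓│ │   │   │     │
├─╴ │ │ └─┐ └─┐ │ ┌───┤
│   │↓│   │   │ │ │   │
│ ╶─┤ └─┐ ├───┤ │ │ ╷ │
│   │↳ ↓│ │   │ │ │ │ │
├───┴─╴ │ ╵ ╷ │ │ ╵ │ │
│↓ ← ← ↲│   │ │ │   │ │
│ ╶─┬───┴───┘ ╵ ├───┤ │
│↳ ↓│           │↱ ↓│ │
│ ╷ └─────────┬─┘ ╷ │ │
│ │↳ → → → → ↓│↱ ↑│↓│ │
│ └─────────┐ ╵ ╶─┤ ╵ │
│           │↳ ↑  │↳ B│
└───────────┴─────┴───┘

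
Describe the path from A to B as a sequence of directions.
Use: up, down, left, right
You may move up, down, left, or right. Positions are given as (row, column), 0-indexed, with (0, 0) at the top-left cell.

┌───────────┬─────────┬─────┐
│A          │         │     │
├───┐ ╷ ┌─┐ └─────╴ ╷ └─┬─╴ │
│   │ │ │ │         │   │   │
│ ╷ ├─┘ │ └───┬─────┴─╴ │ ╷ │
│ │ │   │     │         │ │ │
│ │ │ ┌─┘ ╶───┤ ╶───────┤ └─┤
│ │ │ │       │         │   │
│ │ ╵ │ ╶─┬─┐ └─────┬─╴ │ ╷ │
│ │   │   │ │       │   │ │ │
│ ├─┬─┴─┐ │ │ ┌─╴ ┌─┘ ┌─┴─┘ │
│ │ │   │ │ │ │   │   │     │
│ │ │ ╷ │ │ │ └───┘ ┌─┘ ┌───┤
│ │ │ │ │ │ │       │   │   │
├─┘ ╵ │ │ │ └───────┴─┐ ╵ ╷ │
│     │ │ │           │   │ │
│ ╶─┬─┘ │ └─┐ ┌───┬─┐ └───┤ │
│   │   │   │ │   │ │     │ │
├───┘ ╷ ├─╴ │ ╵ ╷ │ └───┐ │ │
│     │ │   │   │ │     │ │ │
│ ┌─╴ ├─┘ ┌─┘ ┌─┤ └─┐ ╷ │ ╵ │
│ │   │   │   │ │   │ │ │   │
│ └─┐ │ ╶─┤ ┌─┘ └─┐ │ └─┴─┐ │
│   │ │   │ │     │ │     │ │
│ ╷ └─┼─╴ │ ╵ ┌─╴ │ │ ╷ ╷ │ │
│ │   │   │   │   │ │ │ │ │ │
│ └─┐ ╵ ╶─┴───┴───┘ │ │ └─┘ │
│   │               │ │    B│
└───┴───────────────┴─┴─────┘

Finding the path and converting it to directions:
Path through cells: (0,0) → (0,1) → (0,2) → (0,3) → (0,4) → (0,5) → (1,5) → (1,6) → (1,7) → (1,8) → (1,9) → (0,9) → (0,10) → (1,10) → (1,11) → (2,11) → (2,10) → (2,9) → (2,8) → (2,7) → (3,7) → (3,8) → (3,9) → (3,10) → (3,11) → (4,11) → (4,10) → (5,10) → (5,9) → (6,9) → (6,8) → (6,7) → (6,6) → (5,6) → (4,6) → (3,6) → (3,5) → (3,4) → (3,3) → (4,3) → (4,4) → (5,4) → (6,4) → (7,4) → (8,4) → (8,5) → (9,5) → (9,4) → (10,4) → (10,3) → (11,3) → (11,4) → (12,4) → (12,3) → (13,3) → (13,4) → (13,5) → (13,6) → (13,7) → (13,8) → (13,9) → (12,9) → (11,9) → (10,9) → (10,8) → (9,8) → (8,8) → (8,7) → (9,7) → (9,6) → (8,6) → (7,6) → (7,7) → (7,8) → (7,9) → (7,10) → (8,10) → (8,11) → (8,12) → (9,12) → (10,12) → (10,13) → (11,13) → (12,13) → (13,13)
Directions: right, right, right, right, right, down, right, right, right, right, up, right, down, right, down, left, left, left, left, down, right, right, right, right, down, left, down, left, down, left, left, left, up, up, up, left, left, left, down, right, down, down, down, down, right, down, left, down, left, down, right, down, left, down, right, right, right, right, right, right, up, up, up, left, up, up, left, down, left, up, up, right, right, right, right, down, right, right, down, down, right, down, down, down

Solution:

┌───────────┬─────────┬─────┐
│A → → → → ↓│      ↱ ↓│     │
├───┐ ╷ ┌─┐ └─────╴ ╷ └─┬─╴ │
│   │ │ │ │↳ → → → ↑│↳ ↓│   │
│ ╷ ├─┘ │ └───┬─────┴─╴ │ ╷ │
│ │ │   │     │↓ ← ← ← ↲│ │ │
│ │ │ ┌─┘ ╶───┤ ╶───────┤ └─┤
│ │ │ │↓ ← ← ↰│↳ → → → ↓│   │
│ │ ╵ │ ╶─┬─┐ └─────┬─╴ │ ╷ │
│ │   │↳ ↓│ │↑      │↓ ↲│ │ │
│ ├─┬─┴─┐ │ │ ┌─╴ ┌─┘ ┌─┴─┘ │
│ │ │   │↓│ │↑│   │↓ ↲│     │
│ │ │ ╷ │ │ │ └───┘ ┌─┘ ┌───┤
│ │ │ │ │↓│ │↑ ← ← ↲│   │   │
├─┘ ╵ │ │ │ └───────┴─┐ ╵ ╷ │
│     │ │↓│  ↱ → → → ↓│   │ │
│ ╶─┬─┘ │ └─┐ ┌───┬─┐ └───┤ │
│   │   │↳ ↓│↑│↓ ↰│ │↳ → ↓│ │
├───┘ ╷ ├─╴ │ ╵ ╷ │ └───┐ │ │
│     │ │↓ ↲│↑ ↲│↑│     │↓│ │
│ ┌─╴ ├─┘ ┌─┘ ┌─┤ └─┐ ╷ │ ╵ │
│ │   │↓ ↲│   │ │↑ ↰│ │ │↳ ↓│
│ └─┐ │ ╶─┤ ┌─┘ └─┐ │ └─┴─┐ │
│   │ │↳ ↓│ │     │↑│     │↓│
│ ╷ └─┼─╴ │ ╵ ┌─╴ │ │ ╷ ╷ │ │
│ │   │↓ ↲│   │   │↑│ │ │ │↓│
│ └─┐ ╵ ╶─┴───┴───┘ │ │ └─┘ │
│   │  ↳ → → → → → ↑│ │    B│
└───┴───────────────┴─┴─────┘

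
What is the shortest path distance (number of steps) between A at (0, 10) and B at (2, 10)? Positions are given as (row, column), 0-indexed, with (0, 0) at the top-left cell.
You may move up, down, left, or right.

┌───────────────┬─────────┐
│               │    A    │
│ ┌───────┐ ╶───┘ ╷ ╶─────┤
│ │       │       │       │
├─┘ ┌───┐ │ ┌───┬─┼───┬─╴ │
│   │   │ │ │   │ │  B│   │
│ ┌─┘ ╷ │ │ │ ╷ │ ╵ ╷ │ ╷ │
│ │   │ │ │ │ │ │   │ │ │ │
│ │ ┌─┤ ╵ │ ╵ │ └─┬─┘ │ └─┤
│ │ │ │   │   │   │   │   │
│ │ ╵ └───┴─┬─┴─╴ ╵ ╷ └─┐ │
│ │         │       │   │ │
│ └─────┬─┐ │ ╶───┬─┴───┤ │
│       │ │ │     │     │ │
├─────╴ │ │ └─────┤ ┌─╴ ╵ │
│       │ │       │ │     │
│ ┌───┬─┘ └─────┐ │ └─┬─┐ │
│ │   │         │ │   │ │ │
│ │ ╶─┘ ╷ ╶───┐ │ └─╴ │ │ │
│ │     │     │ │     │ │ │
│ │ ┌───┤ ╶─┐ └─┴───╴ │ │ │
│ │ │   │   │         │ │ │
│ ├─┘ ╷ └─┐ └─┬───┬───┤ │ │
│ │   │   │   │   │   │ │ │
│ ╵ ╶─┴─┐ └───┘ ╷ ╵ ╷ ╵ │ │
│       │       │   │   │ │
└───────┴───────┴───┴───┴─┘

Finding path from (0, 10) to (2, 10):
Path: (0,10) → (0,9) → (0,8) → (1,8) → (1,7) → (1,6) → (1,5) → (2,5) → (3,5) → (4,5) → (4,6) → (3,6) → (2,6) → (2,7) → (3,7) → (4,7) → (4,8) → (5,8) → (5,9) → (4,9) → (4,10) → (3,10) → (2,10)
Distance: 22 steps

Solution:

┌───────────────┬─────────┐
│               │↓ ← A    │
│ ┌───────┐ ╶───┘ ╷ ╶─────┤
│ │       │↓ ← ← ↲│       │
├─┘ ┌───┐ │ ┌───┬─┼───┬─╴ │
│   │   │ │↓│↱ ↓│ │  B│   │
│ ┌─┘ ╷ │ │ │ ╷ │ ╵ ╷ │ ╷ │
│ │   │ │ │↓│↑│↓│   │↑│ │ │
│ │ ┌─┤ ╵ │ ╵ │ └─┬─┘ │ └─┤
│ │ │ │   │↳ ↑│↳ ↓│↱ ↑│   │
│ │ ╵ └───┴─┬─┴─╴ ╵ ╷ └─┐ │
│ │         │    ↳ ↑│   │ │
│ └─────┬─┐ │ ╶───┬─┴───┤ │
│       │ │ │     │     │ │
├─────╴ │ │ └─────┤ ┌─╴ ╵ │
│       │ │       │ │     │
│ ┌───┬─┘ └─────┐ │ └─┬─┐ │
│ │   │         │ │   │ │ │
│ │ ╶─┘ ╷ ╶───┐ │ └─╴ │ │ │
│ │     │     │ │     │ │ │
│ │ ┌───┤ ╶─┐ └─┴───╴ │ │ │
│ │ │   │   │         │ │ │
│ ├─┘ ╷ └─┐ └─┬───┬───┤ │ │
│ │   │   │   │   │   │ │ │
│ ╵ ╶─┴─┐ └───┘ ╷ ╵ ╷ ╵ │ │
│       │       │   │   │ │
└───────┴───────┴───┴───┴─┘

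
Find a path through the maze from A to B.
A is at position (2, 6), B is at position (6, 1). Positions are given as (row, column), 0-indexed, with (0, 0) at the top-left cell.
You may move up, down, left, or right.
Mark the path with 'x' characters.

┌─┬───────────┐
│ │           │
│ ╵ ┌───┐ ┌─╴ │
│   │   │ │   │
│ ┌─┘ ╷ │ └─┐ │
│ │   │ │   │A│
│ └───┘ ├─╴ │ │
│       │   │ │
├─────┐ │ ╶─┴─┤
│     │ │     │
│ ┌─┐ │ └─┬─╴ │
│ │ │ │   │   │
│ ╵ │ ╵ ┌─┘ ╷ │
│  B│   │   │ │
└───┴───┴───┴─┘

Finding the shortest path from (2, 6) to (6, 1):
Path length: 25 steps
Directions: up → up → left → left → left → left → left → down → left → down → down → right → right → right → down → down → down → left → up → up → left → left → down → down → right

Solution:

┌─┬───────────┐
│ │x x x x x x│
│ ╵ ┌───┐ ┌─╴ │
│x x│   │ │  x│
│ ┌─┘ ╷ │ └─┐ │
│x│   │ │   │A│
│ └───┘ ├─╴ │ │
│x x x x│   │ │
├─────┐ │ ╶─┴─┤
│x x x│x│     │
│ ┌─┐ │ └─┬─╴ │
│x│ │x│x  │   │
│ ╵ │ ╵ ┌─┘ ╷ │
│x B│x x│   │ │
└───┴───┴───┴─┘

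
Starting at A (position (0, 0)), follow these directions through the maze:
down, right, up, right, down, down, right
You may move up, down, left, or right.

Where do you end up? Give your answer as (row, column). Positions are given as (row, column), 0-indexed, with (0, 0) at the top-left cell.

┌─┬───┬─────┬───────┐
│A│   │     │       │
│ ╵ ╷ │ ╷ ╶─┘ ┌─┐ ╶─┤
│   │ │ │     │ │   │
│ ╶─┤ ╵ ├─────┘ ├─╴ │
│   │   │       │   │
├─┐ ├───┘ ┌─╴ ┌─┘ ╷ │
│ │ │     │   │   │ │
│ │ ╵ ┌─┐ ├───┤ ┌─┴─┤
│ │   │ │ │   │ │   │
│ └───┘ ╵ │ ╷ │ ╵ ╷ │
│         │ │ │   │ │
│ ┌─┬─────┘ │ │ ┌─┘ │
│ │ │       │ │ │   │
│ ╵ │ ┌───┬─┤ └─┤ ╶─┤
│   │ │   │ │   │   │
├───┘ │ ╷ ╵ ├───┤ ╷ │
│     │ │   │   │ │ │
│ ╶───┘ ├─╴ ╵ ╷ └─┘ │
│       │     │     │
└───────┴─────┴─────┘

Following directions step by step:
Start: (0, 0)
  down: (0, 0) → (1, 0)
  right: (1, 0) → (1, 1)
  up: (1, 1) → (0, 1)
  right: (0, 1) → (0, 2)
  down: (0, 2) → (1, 2)
  down: (1, 2) → (2, 2)
  right: (2, 2) → (2, 3)
Final position: (2, 3)

Path taken:

┌─┬───┬─────┬───────┐
│A│↱ ↓│     │       │
│ ╵ ╷ │ ╷ ╶─┘ ┌─┐ ╶─┤
│↳ ↑│↓│ │     │ │   │
│ ╶─┤ ╵ ├─────┘ ├─╴ │
│   │↳ B│       │   │
├─┐ ├───┘ ┌─╴ ┌─┘ ╷ │
│ │ │     │   │   │ │
│ │ ╵ ┌─┐ ├───┤ ┌─┴─┤
│ │   │ │ │   │ │   │
│ └───┘ ╵ │ ╷ │ ╵ ╷ │
│         │ │ │   │ │
│ ┌─┬─────┘ │ │ ┌─┘ │
│ │ │       │ │ │   │
│ ╵ │ ┌───┬─┤ └─┤ ╶─┤
│   │ │   │ │   │   │
├───┘ │ ╷ ╵ ├───┤ ╷ │
│     │ │   │   │ │ │
│ ╶───┘ ├─╴ ╵ ╷ └─┘ │
│       │     │     │
└───────┴─────┴─────┘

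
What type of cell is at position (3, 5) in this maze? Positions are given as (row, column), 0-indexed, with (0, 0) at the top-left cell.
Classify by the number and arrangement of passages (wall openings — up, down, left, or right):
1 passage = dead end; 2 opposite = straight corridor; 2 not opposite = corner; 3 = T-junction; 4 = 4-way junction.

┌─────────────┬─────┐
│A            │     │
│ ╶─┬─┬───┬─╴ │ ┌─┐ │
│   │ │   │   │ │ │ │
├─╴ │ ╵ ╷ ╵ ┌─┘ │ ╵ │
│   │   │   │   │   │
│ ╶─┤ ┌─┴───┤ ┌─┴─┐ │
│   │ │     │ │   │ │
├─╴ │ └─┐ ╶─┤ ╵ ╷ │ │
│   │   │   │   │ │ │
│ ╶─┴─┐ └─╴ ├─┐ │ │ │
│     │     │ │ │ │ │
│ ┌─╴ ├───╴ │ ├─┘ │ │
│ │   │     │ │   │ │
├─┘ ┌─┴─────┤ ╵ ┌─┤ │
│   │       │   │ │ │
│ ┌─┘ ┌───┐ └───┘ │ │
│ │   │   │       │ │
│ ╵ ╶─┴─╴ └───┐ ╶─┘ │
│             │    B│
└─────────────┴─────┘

Checking cell at (3, 5):
Number of passages: 1
Cell type: dead end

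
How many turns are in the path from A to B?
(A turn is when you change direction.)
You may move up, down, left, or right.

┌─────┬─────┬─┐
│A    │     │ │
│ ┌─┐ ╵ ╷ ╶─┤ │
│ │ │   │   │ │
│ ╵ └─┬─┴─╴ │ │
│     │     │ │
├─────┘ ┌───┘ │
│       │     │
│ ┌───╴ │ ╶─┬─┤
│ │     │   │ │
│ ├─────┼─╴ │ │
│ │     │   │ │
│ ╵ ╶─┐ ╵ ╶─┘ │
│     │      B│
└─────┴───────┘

Directions: right, right, down, right, up, right, down, right, down, left, left, down, left, left, left, down, down, down, right, up, right, right, down, right, right, right
Number of turns: 16

Solution:

┌─────┬─────┬─┐
│A → ↓│↱ ↓  │ │
│ ┌─┐ ╵ ╷ ╶─┤ │
│ │ │↳ ↑│↳ ↓│ │
│ ╵ └─┬─┴─╴ │ │
│     │↓ ← ↲│ │
├─────┘ ┌───┘ │
│↓ ← ← ↲│     │
│ ┌───╴ │ ╶─┬─┤
│↓│     │   │ │
│ ├─────┼─╴ │ │
│↓│↱ → ↓│   │ │
│ ╵ ╶─┐ ╵ ╶─┘ │
│↳ ↑  │↳ → → B│
└─────┴───────┘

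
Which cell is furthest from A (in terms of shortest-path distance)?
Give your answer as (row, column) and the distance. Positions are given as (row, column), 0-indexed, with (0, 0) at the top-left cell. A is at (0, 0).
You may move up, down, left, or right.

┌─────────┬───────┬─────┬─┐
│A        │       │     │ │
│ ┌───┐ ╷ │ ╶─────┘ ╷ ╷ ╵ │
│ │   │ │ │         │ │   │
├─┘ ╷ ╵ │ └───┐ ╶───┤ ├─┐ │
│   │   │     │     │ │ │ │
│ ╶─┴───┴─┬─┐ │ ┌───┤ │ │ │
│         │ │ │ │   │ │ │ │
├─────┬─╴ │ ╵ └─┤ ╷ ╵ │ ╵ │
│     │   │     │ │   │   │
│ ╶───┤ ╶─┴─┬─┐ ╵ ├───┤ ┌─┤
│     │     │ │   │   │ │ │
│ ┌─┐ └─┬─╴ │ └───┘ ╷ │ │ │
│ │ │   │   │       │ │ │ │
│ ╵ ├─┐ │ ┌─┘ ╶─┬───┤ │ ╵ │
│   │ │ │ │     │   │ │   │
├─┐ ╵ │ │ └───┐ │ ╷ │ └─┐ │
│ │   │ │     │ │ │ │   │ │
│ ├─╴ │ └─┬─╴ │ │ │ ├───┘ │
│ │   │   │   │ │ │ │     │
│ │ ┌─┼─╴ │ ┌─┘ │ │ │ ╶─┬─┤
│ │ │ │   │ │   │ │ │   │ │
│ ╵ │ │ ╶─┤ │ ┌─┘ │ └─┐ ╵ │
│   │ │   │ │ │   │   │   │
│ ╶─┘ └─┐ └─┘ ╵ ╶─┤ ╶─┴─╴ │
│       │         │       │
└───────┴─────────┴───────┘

Computing BFS distances from A to all cells:
Furthest cell: (10, 2)
Distance: 88 steps

Path from A to the furthest cell:

┌─────────┬───────┬─────┬─┐
│A → → → ↓│       │  ↱ ↓│ │
│ ┌───┐ ╷ │ ╶─────┘ ╷ ╷ ╵ │
│ │   │ │↓│         │↑│↳ ↓│
├─┘ ╷ ╵ │ └───┐ ╶───┤ ├─┐ │
│   │   │↳ → ↓│     │↑│ │↓│
│ ╶─┴───┴─┬─┐ │ ┌───┤ │ │ │
│         │ │↓│ │↱ ↓│↑│ │↓│
├─────┬─╴ │ ╵ └─┤ ╷ ╵ │ ╵ │
│     │   │  ↳ ↓│↑│↳ ↑│↓ ↲│
│ ╶───┤ ╶─┴─┬─┐ ╵ ├───┤ ┌─┤
│↓ ← ↰│     │ │↳ ↑│   │↓│ │
│ ┌─┐ └─┬─╴ │ └───┘ ╷ │ │ │
│↓│ │↑ ↰│   │       │ │↓│ │
│ ╵ ├─┐ │ ┌─┘ ╶─┬───┤ │ ╵ │
│↳ ↓│ │↑│ │     │↓ ↰│ │↳ ↓│
├─┐ ╵ │ │ └───┐ │ ╷ │ └─┐ │
│ │↳ ↓│↑│     │ │↓│↑│   │↓│
│ ├─╴ │ └─┬─╴ │ │ │ ├───┘ │
│ │↓ ↲│↑ ↰│   │ │↓│↑│↓ ← ↲│
│ │ ┌─┼─╴ │ ┌─┘ │ │ │ ╶─┬─┤
│ │↓│B│↱ ↑│ │   │↓│↑│↳ ↓│ │
│ ╵ │ │ ╶─┤ │ ┌─┘ │ └─┐ ╵ │
│↓ ↲│↑│↑ ↰│ │ │↓ ↲│↑  │↳ ↓│
│ ╶─┘ └─┐ └─┘ ╵ ╶─┤ ╶─┴─╴ │
│↳ → ↑  │↑ ← ← ↲  │↑ ← ← ↲│
└───────┴─────────┴───────┘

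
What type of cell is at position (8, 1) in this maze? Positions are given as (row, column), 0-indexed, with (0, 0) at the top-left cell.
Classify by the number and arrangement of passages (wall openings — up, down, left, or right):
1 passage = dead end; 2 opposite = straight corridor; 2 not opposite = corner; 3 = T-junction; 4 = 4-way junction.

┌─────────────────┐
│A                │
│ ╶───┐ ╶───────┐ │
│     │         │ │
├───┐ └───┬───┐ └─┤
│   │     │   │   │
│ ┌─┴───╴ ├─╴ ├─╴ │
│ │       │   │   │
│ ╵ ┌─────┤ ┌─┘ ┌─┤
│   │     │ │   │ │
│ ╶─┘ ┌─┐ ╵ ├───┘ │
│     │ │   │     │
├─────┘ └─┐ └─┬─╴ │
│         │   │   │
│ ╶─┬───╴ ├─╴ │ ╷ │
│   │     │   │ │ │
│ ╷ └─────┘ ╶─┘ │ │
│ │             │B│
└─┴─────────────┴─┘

Checking cell at (8, 1):
Number of passages: 2
Cell type: corner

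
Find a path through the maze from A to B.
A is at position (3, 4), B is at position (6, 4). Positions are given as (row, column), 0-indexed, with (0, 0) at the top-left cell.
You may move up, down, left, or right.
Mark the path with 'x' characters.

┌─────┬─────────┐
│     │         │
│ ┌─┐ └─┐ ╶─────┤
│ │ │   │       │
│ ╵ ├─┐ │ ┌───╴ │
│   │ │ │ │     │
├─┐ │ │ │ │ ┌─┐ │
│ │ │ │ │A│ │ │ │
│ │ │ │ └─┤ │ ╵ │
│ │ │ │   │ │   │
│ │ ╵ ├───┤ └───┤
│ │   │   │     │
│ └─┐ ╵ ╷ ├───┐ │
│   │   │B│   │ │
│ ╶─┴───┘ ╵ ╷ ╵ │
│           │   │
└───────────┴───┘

Finding the shortest path from (3, 4) to (6, 4):
Path length: 21 steps
Directions: up → up → right → right → right → down → left → left → down → down → down → right → right → down → down → left → up → left → down → left → up

Solution:

┌─────┬─────────┐
│     │         │
│ ┌─┐ └─┐ ╶─────┤
│ │ │   │x x x x│
│ ╵ ├─┐ │ ┌───╴ │
│   │ │ │x│x x x│
├─┐ │ │ │ │ ┌─┐ │
│ │ │ │ │A│x│ │ │
│ │ │ │ └─┤ │ ╵ │
│ │ │ │   │x│   │
│ │ ╵ ├───┤ └───┤
│ │   │   │x x x│
│ └─┐ ╵ ╷ ├───┐ │
│   │   │B│x x│x│
│ ╶─┴───┘ ╵ ╷ ╵ │
│        x x│x x│
└───────────┴───┘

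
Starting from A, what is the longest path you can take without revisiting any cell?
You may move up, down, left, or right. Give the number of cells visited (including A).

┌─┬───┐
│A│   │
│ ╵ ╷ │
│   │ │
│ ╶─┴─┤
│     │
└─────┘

Finding longest simple path using DFS:
Start: (0, 0)
Longest path visits 6 cells
Path: A → down → right → up → right → down

Solution:

┌─┬───┐
│A│↱ ↓│
│ ╵ ╷ │
│↳ ↑│B│
│ ╶─┴─┤
│     │
└─────┘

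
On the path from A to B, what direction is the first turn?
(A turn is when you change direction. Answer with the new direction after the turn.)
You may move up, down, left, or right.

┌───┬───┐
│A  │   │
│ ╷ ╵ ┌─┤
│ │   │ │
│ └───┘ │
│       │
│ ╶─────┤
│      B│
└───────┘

Directions: down, down, down, right, right, right
First turn direction: right

Solution:

┌───┬───┐
│A  │   │
│ ╷ ╵ ┌─┤
│↓│   │ │
│ └───┘ │
│↓      │
│ ╶─────┤
│↳ → → B│
└───────┘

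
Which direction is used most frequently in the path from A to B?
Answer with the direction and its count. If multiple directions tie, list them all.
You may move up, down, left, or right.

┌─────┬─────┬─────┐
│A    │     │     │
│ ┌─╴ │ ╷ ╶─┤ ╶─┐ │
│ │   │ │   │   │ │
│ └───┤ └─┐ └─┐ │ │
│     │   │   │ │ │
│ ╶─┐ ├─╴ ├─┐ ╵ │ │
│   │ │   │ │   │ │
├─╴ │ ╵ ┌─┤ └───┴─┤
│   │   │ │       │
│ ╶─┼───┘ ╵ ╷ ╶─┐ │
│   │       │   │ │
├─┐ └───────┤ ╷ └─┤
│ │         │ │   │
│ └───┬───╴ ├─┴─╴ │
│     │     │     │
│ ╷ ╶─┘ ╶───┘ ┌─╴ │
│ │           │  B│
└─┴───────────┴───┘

Directions: down, down, down, right, down, left, down, right, down, right, right, right, right, down, left, left, down, right, right, right, up, right, right, down
Counts: {'down': 9, 'right': 11, 'left': 3, 'up': 1}
Most common: right (11 times)

Solution:

┌─────┬─────┬─────┐
│A    │     │     │
│ ┌─╴ │ ╷ ╶─┤ ╶─┐ │
│↓│   │ │   │   │ │
│ └───┤ └─┐ └─┐ │ │
│↓    │   │   │ │ │
│ ╶─┐ ├─╴ ├─┐ ╵ │ │
│↳ ↓│ │   │ │   │ │
├─╴ │ ╵ ┌─┤ └───┴─┤
│↓ ↲│   │ │       │
│ ╶─┼───┘ ╵ ╷ ╶─┐ │
│↳ ↓│       │   │ │
├─┐ └───────┤ ╷ └─┤
│ │↳ → → → ↓│ │   │
│ └───┬───╴ ├─┴─╴ │
│     │↓ ← ↲│↱ → ↓│
│ ╷ ╶─┘ ╶───┘ ┌─╴ │
│ │    ↳ → → ↑│  B│
└─┴───────────┴───┘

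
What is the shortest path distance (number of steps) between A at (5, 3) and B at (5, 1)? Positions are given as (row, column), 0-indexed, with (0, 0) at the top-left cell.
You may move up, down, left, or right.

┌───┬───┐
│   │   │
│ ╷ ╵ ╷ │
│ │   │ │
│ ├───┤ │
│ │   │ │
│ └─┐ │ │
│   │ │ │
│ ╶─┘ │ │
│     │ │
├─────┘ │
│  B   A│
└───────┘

Finding path from (5, 3) to (5, 1):
Path: (5,3) → (5,2) → (5,1)
Distance: 2 steps

Solution:

┌───┬───┐
│   │   │
│ ╷ ╵ ╷ │
│ │   │ │
│ ├───┤ │
│ │   │ │
│ └─┐ │ │
│   │ │ │
│ ╶─┘ │ │
│     │ │
├─────┘ │
│  B ← A│
└───────┘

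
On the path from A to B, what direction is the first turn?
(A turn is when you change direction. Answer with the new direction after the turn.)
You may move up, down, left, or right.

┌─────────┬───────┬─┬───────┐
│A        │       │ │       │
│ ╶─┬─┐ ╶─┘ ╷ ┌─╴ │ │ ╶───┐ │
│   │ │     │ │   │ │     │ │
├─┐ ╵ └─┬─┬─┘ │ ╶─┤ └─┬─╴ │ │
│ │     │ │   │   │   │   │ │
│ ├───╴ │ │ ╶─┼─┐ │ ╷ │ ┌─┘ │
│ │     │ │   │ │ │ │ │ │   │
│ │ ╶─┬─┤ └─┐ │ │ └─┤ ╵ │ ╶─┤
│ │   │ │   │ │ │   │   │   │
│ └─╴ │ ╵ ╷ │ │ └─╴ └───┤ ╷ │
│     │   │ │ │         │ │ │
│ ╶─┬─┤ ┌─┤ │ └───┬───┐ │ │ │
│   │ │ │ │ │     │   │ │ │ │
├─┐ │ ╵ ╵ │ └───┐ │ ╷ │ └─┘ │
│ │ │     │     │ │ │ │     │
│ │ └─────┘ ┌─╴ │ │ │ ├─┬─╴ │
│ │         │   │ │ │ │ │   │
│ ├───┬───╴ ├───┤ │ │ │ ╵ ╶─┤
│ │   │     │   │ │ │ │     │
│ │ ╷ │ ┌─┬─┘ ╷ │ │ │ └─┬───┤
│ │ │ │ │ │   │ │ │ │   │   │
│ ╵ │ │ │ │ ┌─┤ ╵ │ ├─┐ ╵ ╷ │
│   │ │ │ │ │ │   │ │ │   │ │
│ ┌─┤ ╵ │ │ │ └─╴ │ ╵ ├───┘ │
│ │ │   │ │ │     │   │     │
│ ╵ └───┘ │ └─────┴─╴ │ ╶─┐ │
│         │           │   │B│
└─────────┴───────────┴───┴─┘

Directions: right, right, right, down, right, right, up, right, down, down, left, down, right, down, down, down, right, right, down, down, down, down, down, left, up, up, left, down, left, down, down, down, right, right, right, right, right, up, left, up, up, up, up, up, up, right, down, down, down, down, right, down, right, up, right, down, down, down
First turn direction: down

Solution:

┌─────────┬───────┬─┬───────┐
│A → → ↓  │↱ ↓    │ │       │
│ ╶─┬─┐ ╶─┘ ╷ ┌─╴ │ │ ╶───┐ │
│   │ │↳ → ↑│↓│   │ │     │ │
├─┐ ╵ └─┬─┬─┘ │ ╶─┤ └─┬─╴ │ │
│ │     │ │↓ ↲│   │   │   │ │
│ ├───╴ │ │ ╶─┼─┐ │ ╷ │ ┌─┘ │
│ │     │ │↳ ↓│ │ │ │ │ │   │
│ │ ╶─┬─┤ └─┐ │ │ └─┤ ╵ │ ╶─┤
│ │   │ │   │↓│ │   │   │   │
│ └─╴ │ ╵ ╷ │ │ └─╴ └───┤ ╷ │
│     │   │ │↓│         │ │ │
│ ╶─┬─┤ ┌─┤ │ └───┬───┐ │ │ │
│   │ │ │ │ │↳ → ↓│↱ ↓│ │ │ │
├─┐ │ ╵ ╵ │ └───┐ │ ╷ │ └─┘ │
│ │ │     │     │↓│↑│↓│     │
│ │ └─────┘ ┌─╴ │ │ │ ├─┬─╴ │
│ │         │   │↓│↑│↓│ │   │
│ ├───┬───╴ ├───┤ │ │ │ ╵ ╶─┤
│ │   │     │↓ ↰│↓│↑│↓│     │
│ │ ╷ │ ┌─┬─┘ ╷ │ │ │ └─┬───┤
│ │ │ │ │ │↓ ↲│↑│↓│↑│↳ ↓│↱ ↓│
│ ╵ │ │ │ │ ┌─┤ ╵ │ ├─┐ ╵ ╷ │
│   │ │ │ │↓│ │↑ ↲│↑│ │↳ ↑│↓│
│ ┌─┤ ╵ │ │ │ └─╴ │ ╵ ├───┘ │
│ │ │   │ │↓│     │↑ ↰│    ↓│
│ ╵ └───┘ │ └─────┴─╴ │ ╶─┐ │
│         │↳ → → → → ↑│   │B│
└─────────┴───────────┴───┴─┘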